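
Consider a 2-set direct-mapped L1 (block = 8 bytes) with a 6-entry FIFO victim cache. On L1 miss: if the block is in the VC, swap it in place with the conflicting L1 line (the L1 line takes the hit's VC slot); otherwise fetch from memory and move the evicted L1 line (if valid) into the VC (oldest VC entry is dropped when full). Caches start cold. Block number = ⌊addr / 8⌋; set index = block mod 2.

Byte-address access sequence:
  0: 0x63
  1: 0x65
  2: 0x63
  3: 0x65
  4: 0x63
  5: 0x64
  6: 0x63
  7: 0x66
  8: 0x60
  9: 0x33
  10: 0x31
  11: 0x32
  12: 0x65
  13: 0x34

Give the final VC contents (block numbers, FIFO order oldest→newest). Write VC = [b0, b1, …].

VC = [12]

0: 0x63 (blk 12, set 0) → MISS  vc=[]
1: 0x65 (blk 12, set 0) → L1-HIT  vc=[]
2: 0x63 (blk 12, set 0) → L1-HIT  vc=[]
3: 0x65 (blk 12, set 0) → L1-HIT  vc=[]
4: 0x63 (blk 12, set 0) → L1-HIT  vc=[]
5: 0x64 (blk 12, set 0) → L1-HIT  vc=[]
6: 0x63 (blk 12, set 0) → L1-HIT  vc=[]
7: 0x66 (blk 12, set 0) → L1-HIT  vc=[]
8: 0x60 (blk 12, set 0) → L1-HIT  vc=[]
9: 0x33 (blk 6, set 0) → MISS  vc=[12]
10: 0x31 (blk 6, set 0) → L1-HIT  vc=[12]
11: 0x32 (blk 6, set 0) → L1-HIT  vc=[12]
12: 0x65 (blk 12, set 0) → VC-HIT  vc=[6]
13: 0x34 (blk 6, set 0) → VC-HIT  vc=[12]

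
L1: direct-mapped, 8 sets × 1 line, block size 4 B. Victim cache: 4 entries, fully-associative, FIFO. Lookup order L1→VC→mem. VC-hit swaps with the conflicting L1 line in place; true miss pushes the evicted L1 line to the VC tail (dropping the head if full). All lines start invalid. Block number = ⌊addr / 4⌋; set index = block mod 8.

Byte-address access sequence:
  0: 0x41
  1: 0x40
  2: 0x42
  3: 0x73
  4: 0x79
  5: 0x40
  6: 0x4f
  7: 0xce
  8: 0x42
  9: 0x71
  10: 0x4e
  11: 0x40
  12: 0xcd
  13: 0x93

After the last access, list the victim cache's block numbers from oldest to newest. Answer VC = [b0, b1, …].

VC = [19, 28]

#0 0x41→b16/s0 MISS; vc=[]
#1 0x40→b16/s0 L1-HIT; vc=[]
#2 0x42→b16/s0 L1-HIT; vc=[]
#3 0x73→b28/s4 MISS; vc=[]
#4 0x79→b30/s6 MISS; vc=[]
#5 0x40→b16/s0 L1-HIT; vc=[]
#6 0x4f→b19/s3 MISS; vc=[]
#7 0xce→b51/s3 MISS; vc=[19]
#8 0x42→b16/s0 L1-HIT; vc=[19]
#9 0x71→b28/s4 L1-HIT; vc=[19]
#10 0x4e→b19/s3 VC-HIT; vc=[51]
#11 0x40→b16/s0 L1-HIT; vc=[51]
#12 0xcd→b51/s3 VC-HIT; vc=[19]
#13 0x93→b36/s4 MISS; vc=[19,28]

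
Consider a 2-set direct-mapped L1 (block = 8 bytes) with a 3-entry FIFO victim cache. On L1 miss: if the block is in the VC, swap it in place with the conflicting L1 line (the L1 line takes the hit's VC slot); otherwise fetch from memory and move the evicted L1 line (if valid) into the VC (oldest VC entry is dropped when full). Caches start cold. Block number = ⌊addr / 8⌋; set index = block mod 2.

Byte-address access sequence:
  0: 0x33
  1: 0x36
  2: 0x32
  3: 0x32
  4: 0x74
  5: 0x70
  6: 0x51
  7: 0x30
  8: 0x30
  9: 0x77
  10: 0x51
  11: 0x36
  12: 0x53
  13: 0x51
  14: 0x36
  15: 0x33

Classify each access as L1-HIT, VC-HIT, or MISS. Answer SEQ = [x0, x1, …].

0: 0x33 (blk 6, set 0) → MISS  vc=[]
1: 0x36 (blk 6, set 0) → L1-HIT  vc=[]
2: 0x32 (blk 6, set 0) → L1-HIT  vc=[]
3: 0x32 (blk 6, set 0) → L1-HIT  vc=[]
4: 0x74 (blk 14, set 0) → MISS  vc=[6]
5: 0x70 (blk 14, set 0) → L1-HIT  vc=[6]
6: 0x51 (blk 10, set 0) → MISS  vc=[6, 14]
7: 0x30 (blk 6, set 0) → VC-HIT  vc=[10, 14]
8: 0x30 (blk 6, set 0) → L1-HIT  vc=[10, 14]
9: 0x77 (blk 14, set 0) → VC-HIT  vc=[10, 6]
10: 0x51 (blk 10, set 0) → VC-HIT  vc=[14, 6]
11: 0x36 (blk 6, set 0) → VC-HIT  vc=[14, 10]
12: 0x53 (blk 10, set 0) → VC-HIT  vc=[14, 6]
13: 0x51 (blk 10, set 0) → L1-HIT  vc=[14, 6]
14: 0x36 (blk 6, set 0) → VC-HIT  vc=[14, 10]
15: 0x33 (blk 6, set 0) → L1-HIT  vc=[14, 10]

SEQ = [MISS, L1-HIT, L1-HIT, L1-HIT, MISS, L1-HIT, MISS, VC-HIT, L1-HIT, VC-HIT, VC-HIT, VC-HIT, VC-HIT, L1-HIT, VC-HIT, L1-HIT]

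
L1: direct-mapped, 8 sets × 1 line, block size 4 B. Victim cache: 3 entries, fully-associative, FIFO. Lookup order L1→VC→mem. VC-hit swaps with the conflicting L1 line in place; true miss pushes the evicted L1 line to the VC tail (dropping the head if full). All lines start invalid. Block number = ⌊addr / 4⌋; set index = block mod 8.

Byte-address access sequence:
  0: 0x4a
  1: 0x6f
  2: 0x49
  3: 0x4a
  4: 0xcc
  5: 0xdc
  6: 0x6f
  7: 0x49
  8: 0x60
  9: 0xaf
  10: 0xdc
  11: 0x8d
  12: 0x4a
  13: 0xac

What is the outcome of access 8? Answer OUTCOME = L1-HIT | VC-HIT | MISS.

#0 0x4a→b18/s2 MISS; vc=[]
#1 0x6f→b27/s3 MISS; vc=[]
#2 0x49→b18/s2 L1-HIT; vc=[]
#3 0x4a→b18/s2 L1-HIT; vc=[]
#4 0xcc→b51/s3 MISS; vc=[27]
#5 0xdc→b55/s7 MISS; vc=[27]
#6 0x6f→b27/s3 VC-HIT; vc=[51]
#7 0x49→b18/s2 L1-HIT; vc=[51]
#8 0x60→b24/s0 MISS; vc=[51]
#9 0xaf→b43/s3 MISS; vc=[51,27]
#10 0xdc→b55/s7 L1-HIT; vc=[51,27]
#11 0x8d→b35/s3 MISS; vc=[51,27,43]
#12 0x4a→b18/s2 L1-HIT; vc=[51,27,43]
#13 0xac→b43/s3 VC-HIT; vc=[51,27,35]

OUTCOME = MISS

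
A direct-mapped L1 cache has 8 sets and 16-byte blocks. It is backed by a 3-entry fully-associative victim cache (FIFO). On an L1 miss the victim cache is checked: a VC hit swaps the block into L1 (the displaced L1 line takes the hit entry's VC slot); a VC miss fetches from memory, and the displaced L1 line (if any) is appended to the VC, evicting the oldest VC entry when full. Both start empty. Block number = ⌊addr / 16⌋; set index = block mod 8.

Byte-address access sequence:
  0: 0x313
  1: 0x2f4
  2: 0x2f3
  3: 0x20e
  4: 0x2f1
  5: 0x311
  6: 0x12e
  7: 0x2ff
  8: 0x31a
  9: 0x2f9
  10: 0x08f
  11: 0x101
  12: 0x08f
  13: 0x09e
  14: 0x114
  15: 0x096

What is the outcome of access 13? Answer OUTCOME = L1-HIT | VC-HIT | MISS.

#0 0x313→b49/s1 MISS; vc=[]
#1 0x2f4→b47/s7 MISS; vc=[]
#2 0x2f3→b47/s7 L1-HIT; vc=[]
#3 0x20e→b32/s0 MISS; vc=[]
#4 0x2f1→b47/s7 L1-HIT; vc=[]
#5 0x311→b49/s1 L1-HIT; vc=[]
#6 0x12e→b18/s2 MISS; vc=[]
#7 0x2ff→b47/s7 L1-HIT; vc=[]
#8 0x31a→b49/s1 L1-HIT; vc=[]
#9 0x2f9→b47/s7 L1-HIT; vc=[]
#10 0x8f→b8/s0 MISS; vc=[32]
#11 0x101→b16/s0 MISS; vc=[32,8]
#12 0x8f→b8/s0 VC-HIT; vc=[32,16]
#13 0x9e→b9/s1 MISS; vc=[32,16,49]
#14 0x114→b17/s1 MISS; vc=[16,49,9]
#15 0x96→b9/s1 VC-HIT; vc=[16,49,17]

OUTCOME = MISS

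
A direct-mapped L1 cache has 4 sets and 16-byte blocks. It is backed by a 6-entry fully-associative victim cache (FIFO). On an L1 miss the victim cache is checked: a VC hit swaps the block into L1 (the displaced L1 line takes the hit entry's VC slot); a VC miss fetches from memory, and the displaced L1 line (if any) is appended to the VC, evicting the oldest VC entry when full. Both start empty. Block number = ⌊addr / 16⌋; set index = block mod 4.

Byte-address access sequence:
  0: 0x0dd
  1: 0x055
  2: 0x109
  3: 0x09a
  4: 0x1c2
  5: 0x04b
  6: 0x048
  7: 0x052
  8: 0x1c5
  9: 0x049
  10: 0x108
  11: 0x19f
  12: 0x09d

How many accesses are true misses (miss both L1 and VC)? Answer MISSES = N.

  [0] addr=0xdd blk=13 s=1: MISS | VC []
  [1] addr=0x55 blk=5 s=1: MISS | VC [13]
  [2] addr=0x109 blk=16 s=0: MISS | VC [13]
  [3] addr=0x9a blk=9 s=1: MISS | VC [13, 5]
  [4] addr=0x1c2 blk=28 s=0: MISS | VC [13, 5, 16]
  [5] addr=0x4b blk=4 s=0: MISS | VC [13, 5, 16, 28]
  [6] addr=0x48 blk=4 s=0: L1-HIT | VC [13, 5, 16, 28]
  [7] addr=0x52 blk=5 s=1: VC-HIT | VC [13, 9, 16, 28]
  [8] addr=0x1c5 blk=28 s=0: VC-HIT | VC [13, 9, 16, 4]
  [9] addr=0x49 blk=4 s=0: VC-HIT | VC [13, 9, 16, 28]
  [10] addr=0x108 blk=16 s=0: VC-HIT | VC [13, 9, 4, 28]
  [11] addr=0x19f blk=25 s=1: MISS | VC [13, 9, 4, 28, 5]
  [12] addr=0x9d blk=9 s=1: VC-HIT | VC [13, 25, 4, 28, 5]

MISSES = 7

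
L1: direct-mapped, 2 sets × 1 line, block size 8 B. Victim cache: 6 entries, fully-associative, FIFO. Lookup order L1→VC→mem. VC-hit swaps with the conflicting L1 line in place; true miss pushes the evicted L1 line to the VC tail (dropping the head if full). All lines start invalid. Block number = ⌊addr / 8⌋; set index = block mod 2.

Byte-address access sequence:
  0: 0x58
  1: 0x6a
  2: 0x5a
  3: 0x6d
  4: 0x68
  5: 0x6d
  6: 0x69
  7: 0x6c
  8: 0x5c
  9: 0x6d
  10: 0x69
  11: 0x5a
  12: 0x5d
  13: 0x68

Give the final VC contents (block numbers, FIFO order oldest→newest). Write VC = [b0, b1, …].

#0 0x58→b11/s1 MISS; vc=[]
#1 0x6a→b13/s1 MISS; vc=[11]
#2 0x5a→b11/s1 VC-HIT; vc=[13]
#3 0x6d→b13/s1 VC-HIT; vc=[11]
#4 0x68→b13/s1 L1-HIT; vc=[11]
#5 0x6d→b13/s1 L1-HIT; vc=[11]
#6 0x69→b13/s1 L1-HIT; vc=[11]
#7 0x6c→b13/s1 L1-HIT; vc=[11]
#8 0x5c→b11/s1 VC-HIT; vc=[13]
#9 0x6d→b13/s1 VC-HIT; vc=[11]
#10 0x69→b13/s1 L1-HIT; vc=[11]
#11 0x5a→b11/s1 VC-HIT; vc=[13]
#12 0x5d→b11/s1 L1-HIT; vc=[13]
#13 0x68→b13/s1 VC-HIT; vc=[11]

VC = [11]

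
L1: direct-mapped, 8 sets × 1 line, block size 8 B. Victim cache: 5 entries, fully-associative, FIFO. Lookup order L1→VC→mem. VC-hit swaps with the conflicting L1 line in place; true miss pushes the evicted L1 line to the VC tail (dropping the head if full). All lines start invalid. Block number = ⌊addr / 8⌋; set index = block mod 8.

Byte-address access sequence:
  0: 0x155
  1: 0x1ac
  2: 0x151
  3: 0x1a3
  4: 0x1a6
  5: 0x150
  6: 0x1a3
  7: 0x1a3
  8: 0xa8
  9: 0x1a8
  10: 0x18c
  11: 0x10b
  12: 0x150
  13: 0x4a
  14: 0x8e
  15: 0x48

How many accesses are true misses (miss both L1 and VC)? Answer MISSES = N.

#0 0x155→b42/s2 MISS; vc=[]
#1 0x1ac→b53/s5 MISS; vc=[]
#2 0x151→b42/s2 L1-HIT; vc=[]
#3 0x1a3→b52/s4 MISS; vc=[]
#4 0x1a6→b52/s4 L1-HIT; vc=[]
#5 0x150→b42/s2 L1-HIT; vc=[]
#6 0x1a3→b52/s4 L1-HIT; vc=[]
#7 0x1a3→b52/s4 L1-HIT; vc=[]
#8 0xa8→b21/s5 MISS; vc=[53]
#9 0x1a8→b53/s5 VC-HIT; vc=[21]
#10 0x18c→b49/s1 MISS; vc=[21]
#11 0x10b→b33/s1 MISS; vc=[21,49]
#12 0x150→b42/s2 L1-HIT; vc=[21,49]
#13 0x4a→b9/s1 MISS; vc=[21,49,33]
#14 0x8e→b17/s1 MISS; vc=[21,49,33,9]
#15 0x48→b9/s1 VC-HIT; vc=[21,49,33,17]

MISSES = 8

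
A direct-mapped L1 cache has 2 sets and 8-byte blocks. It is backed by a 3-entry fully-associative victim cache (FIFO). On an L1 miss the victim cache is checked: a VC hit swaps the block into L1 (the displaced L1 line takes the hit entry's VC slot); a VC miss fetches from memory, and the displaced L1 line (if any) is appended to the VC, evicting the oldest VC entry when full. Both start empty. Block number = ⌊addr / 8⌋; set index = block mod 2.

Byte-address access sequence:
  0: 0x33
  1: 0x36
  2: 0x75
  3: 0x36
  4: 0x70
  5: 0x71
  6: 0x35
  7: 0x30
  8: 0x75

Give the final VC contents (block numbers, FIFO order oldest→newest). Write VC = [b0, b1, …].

VC = [6]

0: 0x33 (blk 6, set 0) → MISS  vc=[]
1: 0x36 (blk 6, set 0) → L1-HIT  vc=[]
2: 0x75 (blk 14, set 0) → MISS  vc=[6]
3: 0x36 (blk 6, set 0) → VC-HIT  vc=[14]
4: 0x70 (blk 14, set 0) → VC-HIT  vc=[6]
5: 0x71 (blk 14, set 0) → L1-HIT  vc=[6]
6: 0x35 (blk 6, set 0) → VC-HIT  vc=[14]
7: 0x30 (blk 6, set 0) → L1-HIT  vc=[14]
8: 0x75 (blk 14, set 0) → VC-HIT  vc=[6]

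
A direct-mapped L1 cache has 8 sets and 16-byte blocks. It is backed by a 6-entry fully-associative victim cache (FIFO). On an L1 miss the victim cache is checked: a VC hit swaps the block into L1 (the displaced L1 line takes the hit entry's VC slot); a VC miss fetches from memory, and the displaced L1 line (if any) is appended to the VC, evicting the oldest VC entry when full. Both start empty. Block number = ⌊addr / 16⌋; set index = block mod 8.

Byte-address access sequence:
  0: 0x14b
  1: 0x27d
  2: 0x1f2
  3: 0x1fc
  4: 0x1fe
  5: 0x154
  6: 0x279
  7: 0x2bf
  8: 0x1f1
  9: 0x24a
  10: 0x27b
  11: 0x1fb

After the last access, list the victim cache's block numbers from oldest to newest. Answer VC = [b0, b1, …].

  [0] addr=0x14b blk=20 s=4: MISS | VC []
  [1] addr=0x27d blk=39 s=7: MISS | VC []
  [2] addr=0x1f2 blk=31 s=7: MISS | VC [39]
  [3] addr=0x1fc blk=31 s=7: L1-HIT | VC [39]
  [4] addr=0x1fe blk=31 s=7: L1-HIT | VC [39]
  [5] addr=0x154 blk=21 s=5: MISS | VC [39]
  [6] addr=0x279 blk=39 s=7: VC-HIT | VC [31]
  [7] addr=0x2bf blk=43 s=3: MISS | VC [31]
  [8] addr=0x1f1 blk=31 s=7: VC-HIT | VC [39]
  [9] addr=0x24a blk=36 s=4: MISS | VC [39, 20]
  [10] addr=0x27b blk=39 s=7: VC-HIT | VC [31, 20]
  [11] addr=0x1fb blk=31 s=7: VC-HIT | VC [39, 20]

VC = [39, 20]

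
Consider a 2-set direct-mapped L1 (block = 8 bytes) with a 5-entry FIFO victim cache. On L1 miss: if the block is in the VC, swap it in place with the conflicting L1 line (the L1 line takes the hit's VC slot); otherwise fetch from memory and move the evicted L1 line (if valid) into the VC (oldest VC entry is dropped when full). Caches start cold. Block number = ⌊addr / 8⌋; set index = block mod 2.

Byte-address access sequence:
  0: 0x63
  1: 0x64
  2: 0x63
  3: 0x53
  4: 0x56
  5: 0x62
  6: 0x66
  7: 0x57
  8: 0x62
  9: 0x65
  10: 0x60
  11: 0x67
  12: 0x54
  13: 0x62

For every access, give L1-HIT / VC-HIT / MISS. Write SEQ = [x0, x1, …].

  [0] addr=0x63 blk=12 s=0: MISS | VC []
  [1] addr=0x64 blk=12 s=0: L1-HIT | VC []
  [2] addr=0x63 blk=12 s=0: L1-HIT | VC []
  [3] addr=0x53 blk=10 s=0: MISS | VC [12]
  [4] addr=0x56 blk=10 s=0: L1-HIT | VC [12]
  [5] addr=0x62 blk=12 s=0: VC-HIT | VC [10]
  [6] addr=0x66 blk=12 s=0: L1-HIT | VC [10]
  [7] addr=0x57 blk=10 s=0: VC-HIT | VC [12]
  [8] addr=0x62 blk=12 s=0: VC-HIT | VC [10]
  [9] addr=0x65 blk=12 s=0: L1-HIT | VC [10]
  [10] addr=0x60 blk=12 s=0: L1-HIT | VC [10]
  [11] addr=0x67 blk=12 s=0: L1-HIT | VC [10]
  [12] addr=0x54 blk=10 s=0: VC-HIT | VC [12]
  [13] addr=0x62 blk=12 s=0: VC-HIT | VC [10]

SEQ = [MISS, L1-HIT, L1-HIT, MISS, L1-HIT, VC-HIT, L1-HIT, VC-HIT, VC-HIT, L1-HIT, L1-HIT, L1-HIT, VC-HIT, VC-HIT]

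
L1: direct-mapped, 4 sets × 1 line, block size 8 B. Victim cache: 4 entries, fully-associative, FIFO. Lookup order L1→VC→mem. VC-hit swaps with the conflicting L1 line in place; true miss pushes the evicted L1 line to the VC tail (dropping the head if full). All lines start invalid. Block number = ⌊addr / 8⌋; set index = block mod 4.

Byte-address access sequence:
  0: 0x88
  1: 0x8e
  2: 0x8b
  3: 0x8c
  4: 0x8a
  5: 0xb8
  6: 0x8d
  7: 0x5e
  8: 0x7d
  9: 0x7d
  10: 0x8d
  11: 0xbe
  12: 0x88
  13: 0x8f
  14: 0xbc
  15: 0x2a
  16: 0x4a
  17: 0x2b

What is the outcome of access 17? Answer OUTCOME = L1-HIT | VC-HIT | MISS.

0: 0x88 (blk 17, set 1) → MISS  vc=[]
1: 0x8e (blk 17, set 1) → L1-HIT  vc=[]
2: 0x8b (blk 17, set 1) → L1-HIT  vc=[]
3: 0x8c (blk 17, set 1) → L1-HIT  vc=[]
4: 0x8a (blk 17, set 1) → L1-HIT  vc=[]
5: 0xb8 (blk 23, set 3) → MISS  vc=[]
6: 0x8d (blk 17, set 1) → L1-HIT  vc=[]
7: 0x5e (blk 11, set 3) → MISS  vc=[23]
8: 0x7d (blk 15, set 3) → MISS  vc=[23, 11]
9: 0x7d (blk 15, set 3) → L1-HIT  vc=[23, 11]
10: 0x8d (blk 17, set 1) → L1-HIT  vc=[23, 11]
11: 0xbe (blk 23, set 3) → VC-HIT  vc=[15, 11]
12: 0x88 (blk 17, set 1) → L1-HIT  vc=[15, 11]
13: 0x8f (blk 17, set 1) → L1-HIT  vc=[15, 11]
14: 0xbc (blk 23, set 3) → L1-HIT  vc=[15, 11]
15: 0x2a (blk 5, set 1) → MISS  vc=[15, 11, 17]
16: 0x4a (blk 9, set 1) → MISS  vc=[15, 11, 17, 5]
17: 0x2b (blk 5, set 1) → VC-HIT  vc=[15, 11, 17, 9]

OUTCOME = VC-HIT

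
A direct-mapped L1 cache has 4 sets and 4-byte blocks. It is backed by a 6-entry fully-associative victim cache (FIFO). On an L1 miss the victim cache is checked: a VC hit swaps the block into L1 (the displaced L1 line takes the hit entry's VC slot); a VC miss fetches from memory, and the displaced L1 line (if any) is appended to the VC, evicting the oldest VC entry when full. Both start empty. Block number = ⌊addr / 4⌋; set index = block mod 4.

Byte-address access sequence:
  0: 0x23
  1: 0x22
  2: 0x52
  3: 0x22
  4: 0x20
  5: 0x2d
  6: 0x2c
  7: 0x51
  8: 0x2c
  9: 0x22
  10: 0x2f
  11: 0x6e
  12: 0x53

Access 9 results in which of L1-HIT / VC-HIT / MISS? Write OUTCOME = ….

OUTCOME = VC-HIT

  [0] addr=0x23 blk=8 s=0: MISS | VC []
  [1] addr=0x22 blk=8 s=0: L1-HIT | VC []
  [2] addr=0x52 blk=20 s=0: MISS | VC [8]
  [3] addr=0x22 blk=8 s=0: VC-HIT | VC [20]
  [4] addr=0x20 blk=8 s=0: L1-HIT | VC [20]
  [5] addr=0x2d blk=11 s=3: MISS | VC [20]
  [6] addr=0x2c blk=11 s=3: L1-HIT | VC [20]
  [7] addr=0x51 blk=20 s=0: VC-HIT | VC [8]
  [8] addr=0x2c blk=11 s=3: L1-HIT | VC [8]
  [9] addr=0x22 blk=8 s=0: VC-HIT | VC [20]
  [10] addr=0x2f blk=11 s=3: L1-HIT | VC [20]
  [11] addr=0x6e blk=27 s=3: MISS | VC [20, 11]
  [12] addr=0x53 blk=20 s=0: VC-HIT | VC [8, 11]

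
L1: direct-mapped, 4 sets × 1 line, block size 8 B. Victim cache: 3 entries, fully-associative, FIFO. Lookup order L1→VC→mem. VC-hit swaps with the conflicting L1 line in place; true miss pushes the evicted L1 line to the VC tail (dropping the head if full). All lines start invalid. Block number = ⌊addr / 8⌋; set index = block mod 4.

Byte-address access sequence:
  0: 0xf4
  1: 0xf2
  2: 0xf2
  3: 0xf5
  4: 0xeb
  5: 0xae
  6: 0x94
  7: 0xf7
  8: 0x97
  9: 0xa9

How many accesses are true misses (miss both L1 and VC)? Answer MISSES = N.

  [0] addr=0xf4 blk=30 s=2: MISS | VC []
  [1] addr=0xf2 blk=30 s=2: L1-HIT | VC []
  [2] addr=0xf2 blk=30 s=2: L1-HIT | VC []
  [3] addr=0xf5 blk=30 s=2: L1-HIT | VC []
  [4] addr=0xeb blk=29 s=1: MISS | VC []
  [5] addr=0xae blk=21 s=1: MISS | VC [29]
  [6] addr=0x94 blk=18 s=2: MISS | VC [29, 30]
  [7] addr=0xf7 blk=30 s=2: VC-HIT | VC [29, 18]
  [8] addr=0x97 blk=18 s=2: VC-HIT | VC [29, 30]
  [9] addr=0xa9 blk=21 s=1: L1-HIT | VC [29, 30]

MISSES = 4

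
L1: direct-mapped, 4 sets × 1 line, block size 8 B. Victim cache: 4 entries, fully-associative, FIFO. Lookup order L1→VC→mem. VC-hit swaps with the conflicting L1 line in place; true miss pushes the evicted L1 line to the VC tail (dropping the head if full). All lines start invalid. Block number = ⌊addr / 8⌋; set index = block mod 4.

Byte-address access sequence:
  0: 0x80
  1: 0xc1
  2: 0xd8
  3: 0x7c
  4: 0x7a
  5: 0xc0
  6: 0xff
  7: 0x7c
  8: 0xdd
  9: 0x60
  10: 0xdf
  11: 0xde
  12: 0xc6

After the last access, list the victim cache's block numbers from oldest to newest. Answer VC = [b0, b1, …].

VC = [16, 15, 31, 12]

  [0] addr=0x80 blk=16 s=0: MISS | VC []
  [1] addr=0xc1 blk=24 s=0: MISS | VC [16]
  [2] addr=0xd8 blk=27 s=3: MISS | VC [16]
  [3] addr=0x7c blk=15 s=3: MISS | VC [16, 27]
  [4] addr=0x7a blk=15 s=3: L1-HIT | VC [16, 27]
  [5] addr=0xc0 blk=24 s=0: L1-HIT | VC [16, 27]
  [6] addr=0xff blk=31 s=3: MISS | VC [16, 27, 15]
  [7] addr=0x7c blk=15 s=3: VC-HIT | VC [16, 27, 31]
  [8] addr=0xdd blk=27 s=3: VC-HIT | VC [16, 15, 31]
  [9] addr=0x60 blk=12 s=0: MISS | VC [16, 15, 31, 24]
  [10] addr=0xdf blk=27 s=3: L1-HIT | VC [16, 15, 31, 24]
  [11] addr=0xde blk=27 s=3: L1-HIT | VC [16, 15, 31, 24]
  [12] addr=0xc6 blk=24 s=0: VC-HIT | VC [16, 15, 31, 12]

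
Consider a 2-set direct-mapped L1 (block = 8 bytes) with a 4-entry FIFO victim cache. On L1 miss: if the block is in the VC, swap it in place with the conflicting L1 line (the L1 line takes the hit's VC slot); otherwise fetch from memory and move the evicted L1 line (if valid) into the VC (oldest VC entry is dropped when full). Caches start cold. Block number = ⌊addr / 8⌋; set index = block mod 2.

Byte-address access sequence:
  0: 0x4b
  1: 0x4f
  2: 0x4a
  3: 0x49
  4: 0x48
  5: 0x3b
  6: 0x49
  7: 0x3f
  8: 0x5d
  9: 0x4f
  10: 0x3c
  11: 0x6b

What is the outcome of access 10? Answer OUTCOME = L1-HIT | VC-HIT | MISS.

OUTCOME = VC-HIT

  [0] addr=0x4b blk=9 s=1: MISS | VC []
  [1] addr=0x4f blk=9 s=1: L1-HIT | VC []
  [2] addr=0x4a blk=9 s=1: L1-HIT | VC []
  [3] addr=0x49 blk=9 s=1: L1-HIT | VC []
  [4] addr=0x48 blk=9 s=1: L1-HIT | VC []
  [5] addr=0x3b blk=7 s=1: MISS | VC [9]
  [6] addr=0x49 blk=9 s=1: VC-HIT | VC [7]
  [7] addr=0x3f blk=7 s=1: VC-HIT | VC [9]
  [8] addr=0x5d blk=11 s=1: MISS | VC [9, 7]
  [9] addr=0x4f blk=9 s=1: VC-HIT | VC [11, 7]
  [10] addr=0x3c blk=7 s=1: VC-HIT | VC [11, 9]
  [11] addr=0x6b blk=13 s=1: MISS | VC [11, 9, 7]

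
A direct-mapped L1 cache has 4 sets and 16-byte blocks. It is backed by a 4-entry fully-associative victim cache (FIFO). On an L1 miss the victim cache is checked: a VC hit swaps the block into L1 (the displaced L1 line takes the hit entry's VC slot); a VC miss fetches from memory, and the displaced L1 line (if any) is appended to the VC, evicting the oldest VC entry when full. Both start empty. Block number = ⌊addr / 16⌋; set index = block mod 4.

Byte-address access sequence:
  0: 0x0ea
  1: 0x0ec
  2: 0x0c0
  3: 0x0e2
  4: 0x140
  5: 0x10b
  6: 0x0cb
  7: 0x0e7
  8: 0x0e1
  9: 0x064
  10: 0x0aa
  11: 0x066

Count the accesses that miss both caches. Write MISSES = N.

MISSES = 6

  [0] addr=0xea blk=14 s=2: MISS | VC []
  [1] addr=0xec blk=14 s=2: L1-HIT | VC []
  [2] addr=0xc0 blk=12 s=0: MISS | VC []
  [3] addr=0xe2 blk=14 s=2: L1-HIT | VC []
  [4] addr=0x140 blk=20 s=0: MISS | VC [12]
  [5] addr=0x10b blk=16 s=0: MISS | VC [12, 20]
  [6] addr=0xcb blk=12 s=0: VC-HIT | VC [16, 20]
  [7] addr=0xe7 blk=14 s=2: L1-HIT | VC [16, 20]
  [8] addr=0xe1 blk=14 s=2: L1-HIT | VC [16, 20]
  [9] addr=0x64 blk=6 s=2: MISS | VC [16, 20, 14]
  [10] addr=0xaa blk=10 s=2: MISS | VC [16, 20, 14, 6]
  [11] addr=0x66 blk=6 s=2: VC-HIT | VC [16, 20, 14, 10]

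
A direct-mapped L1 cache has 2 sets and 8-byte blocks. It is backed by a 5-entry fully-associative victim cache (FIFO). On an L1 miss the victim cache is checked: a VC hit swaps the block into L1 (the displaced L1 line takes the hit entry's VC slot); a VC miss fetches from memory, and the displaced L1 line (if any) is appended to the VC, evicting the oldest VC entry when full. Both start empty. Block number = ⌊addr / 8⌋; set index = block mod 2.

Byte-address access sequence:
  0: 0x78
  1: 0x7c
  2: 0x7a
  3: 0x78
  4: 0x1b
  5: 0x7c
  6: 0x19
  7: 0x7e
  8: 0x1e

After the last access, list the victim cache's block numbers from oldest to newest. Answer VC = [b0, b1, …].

  [0] addr=0x78 blk=15 s=1: MISS | VC []
  [1] addr=0x7c blk=15 s=1: L1-HIT | VC []
  [2] addr=0x7a blk=15 s=1: L1-HIT | VC []
  [3] addr=0x78 blk=15 s=1: L1-HIT | VC []
  [4] addr=0x1b blk=3 s=1: MISS | VC [15]
  [5] addr=0x7c blk=15 s=1: VC-HIT | VC [3]
  [6] addr=0x19 blk=3 s=1: VC-HIT | VC [15]
  [7] addr=0x7e blk=15 s=1: VC-HIT | VC [3]
  [8] addr=0x1e blk=3 s=1: VC-HIT | VC [15]

VC = [15]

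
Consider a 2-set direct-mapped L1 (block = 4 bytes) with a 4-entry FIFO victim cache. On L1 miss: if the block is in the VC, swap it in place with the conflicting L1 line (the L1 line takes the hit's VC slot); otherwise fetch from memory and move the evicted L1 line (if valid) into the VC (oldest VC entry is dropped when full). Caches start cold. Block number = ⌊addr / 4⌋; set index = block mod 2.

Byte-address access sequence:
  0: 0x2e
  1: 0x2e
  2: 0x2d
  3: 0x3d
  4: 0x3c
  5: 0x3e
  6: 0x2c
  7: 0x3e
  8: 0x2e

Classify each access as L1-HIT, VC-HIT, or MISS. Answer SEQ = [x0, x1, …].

SEQ = [MISS, L1-HIT, L1-HIT, MISS, L1-HIT, L1-HIT, VC-HIT, VC-HIT, VC-HIT]

  [0] addr=0x2e blk=11 s=1: MISS | VC []
  [1] addr=0x2e blk=11 s=1: L1-HIT | VC []
  [2] addr=0x2d blk=11 s=1: L1-HIT | VC []
  [3] addr=0x3d blk=15 s=1: MISS | VC [11]
  [4] addr=0x3c blk=15 s=1: L1-HIT | VC [11]
  [5] addr=0x3e blk=15 s=1: L1-HIT | VC [11]
  [6] addr=0x2c blk=11 s=1: VC-HIT | VC [15]
  [7] addr=0x3e blk=15 s=1: VC-HIT | VC [11]
  [8] addr=0x2e blk=11 s=1: VC-HIT | VC [15]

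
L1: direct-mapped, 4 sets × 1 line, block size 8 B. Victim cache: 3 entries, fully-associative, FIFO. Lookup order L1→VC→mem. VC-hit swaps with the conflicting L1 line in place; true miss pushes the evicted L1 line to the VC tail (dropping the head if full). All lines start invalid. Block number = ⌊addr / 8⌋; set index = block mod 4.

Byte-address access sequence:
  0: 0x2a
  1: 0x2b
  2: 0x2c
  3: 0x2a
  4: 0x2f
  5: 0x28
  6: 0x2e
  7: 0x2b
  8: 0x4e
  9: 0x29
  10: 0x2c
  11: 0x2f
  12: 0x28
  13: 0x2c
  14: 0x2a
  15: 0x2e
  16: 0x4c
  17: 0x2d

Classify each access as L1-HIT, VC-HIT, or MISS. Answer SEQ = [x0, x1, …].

#0 0x2a→b5/s1 MISS; vc=[]
#1 0x2b→b5/s1 L1-HIT; vc=[]
#2 0x2c→b5/s1 L1-HIT; vc=[]
#3 0x2a→b5/s1 L1-HIT; vc=[]
#4 0x2f→b5/s1 L1-HIT; vc=[]
#5 0x28→b5/s1 L1-HIT; vc=[]
#6 0x2e→b5/s1 L1-HIT; vc=[]
#7 0x2b→b5/s1 L1-HIT; vc=[]
#8 0x4e→b9/s1 MISS; vc=[5]
#9 0x29→b5/s1 VC-HIT; vc=[9]
#10 0x2c→b5/s1 L1-HIT; vc=[9]
#11 0x2f→b5/s1 L1-HIT; vc=[9]
#12 0x28→b5/s1 L1-HIT; vc=[9]
#13 0x2c→b5/s1 L1-HIT; vc=[9]
#14 0x2a→b5/s1 L1-HIT; vc=[9]
#15 0x2e→b5/s1 L1-HIT; vc=[9]
#16 0x4c→b9/s1 VC-HIT; vc=[5]
#17 0x2d→b5/s1 VC-HIT; vc=[9]

SEQ = [MISS, L1-HIT, L1-HIT, L1-HIT, L1-HIT, L1-HIT, L1-HIT, L1-HIT, MISS, VC-HIT, L1-HIT, L1-HIT, L1-HIT, L1-HIT, L1-HIT, L1-HIT, VC-HIT, VC-HIT]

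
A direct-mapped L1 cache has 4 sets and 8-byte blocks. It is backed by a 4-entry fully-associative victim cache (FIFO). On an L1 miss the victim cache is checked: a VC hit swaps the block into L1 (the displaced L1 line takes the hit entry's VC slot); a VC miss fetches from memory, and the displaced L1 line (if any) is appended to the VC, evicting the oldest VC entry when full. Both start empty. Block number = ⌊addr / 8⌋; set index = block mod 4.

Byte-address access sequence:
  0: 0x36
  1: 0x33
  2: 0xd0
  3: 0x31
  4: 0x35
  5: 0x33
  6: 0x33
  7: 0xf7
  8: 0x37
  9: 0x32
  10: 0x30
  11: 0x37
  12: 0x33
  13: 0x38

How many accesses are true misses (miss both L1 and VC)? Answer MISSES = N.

#0 0x36→b6/s2 MISS; vc=[]
#1 0x33→b6/s2 L1-HIT; vc=[]
#2 0xd0→b26/s2 MISS; vc=[6]
#3 0x31→b6/s2 VC-HIT; vc=[26]
#4 0x35→b6/s2 L1-HIT; vc=[26]
#5 0x33→b6/s2 L1-HIT; vc=[26]
#6 0x33→b6/s2 L1-HIT; vc=[26]
#7 0xf7→b30/s2 MISS; vc=[26,6]
#8 0x37→b6/s2 VC-HIT; vc=[26,30]
#9 0x32→b6/s2 L1-HIT; vc=[26,30]
#10 0x30→b6/s2 L1-HIT; vc=[26,30]
#11 0x37→b6/s2 L1-HIT; vc=[26,30]
#12 0x33→b6/s2 L1-HIT; vc=[26,30]
#13 0x38→b7/s3 MISS; vc=[26,30]

MISSES = 4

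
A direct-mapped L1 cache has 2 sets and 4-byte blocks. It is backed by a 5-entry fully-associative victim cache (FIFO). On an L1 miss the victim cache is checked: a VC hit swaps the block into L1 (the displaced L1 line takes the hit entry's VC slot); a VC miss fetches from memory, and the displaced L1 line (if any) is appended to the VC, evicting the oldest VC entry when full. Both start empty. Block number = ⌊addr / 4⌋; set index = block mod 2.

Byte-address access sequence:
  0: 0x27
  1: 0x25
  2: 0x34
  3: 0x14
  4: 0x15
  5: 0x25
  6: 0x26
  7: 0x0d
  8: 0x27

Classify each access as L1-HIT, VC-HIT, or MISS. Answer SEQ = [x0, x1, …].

SEQ = [MISS, L1-HIT, MISS, MISS, L1-HIT, VC-HIT, L1-HIT, MISS, VC-HIT]

#0 0x27→b9/s1 MISS; vc=[]
#1 0x25→b9/s1 L1-HIT; vc=[]
#2 0x34→b13/s1 MISS; vc=[9]
#3 0x14→b5/s1 MISS; vc=[9,13]
#4 0x15→b5/s1 L1-HIT; vc=[9,13]
#5 0x25→b9/s1 VC-HIT; vc=[5,13]
#6 0x26→b9/s1 L1-HIT; vc=[5,13]
#7 0xd→b3/s1 MISS; vc=[5,13,9]
#8 0x27→b9/s1 VC-HIT; vc=[5,13,3]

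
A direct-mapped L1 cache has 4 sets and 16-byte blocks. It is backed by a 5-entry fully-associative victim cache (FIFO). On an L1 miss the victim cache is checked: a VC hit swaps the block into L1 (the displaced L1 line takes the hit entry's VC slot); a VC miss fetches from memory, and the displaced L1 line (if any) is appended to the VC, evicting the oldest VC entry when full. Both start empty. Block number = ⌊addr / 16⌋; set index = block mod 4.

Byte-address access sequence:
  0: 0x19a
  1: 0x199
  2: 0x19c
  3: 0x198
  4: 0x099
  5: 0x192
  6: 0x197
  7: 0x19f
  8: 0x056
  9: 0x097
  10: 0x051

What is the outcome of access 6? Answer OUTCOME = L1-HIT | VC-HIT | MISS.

0: 0x19a (blk 25, set 1) → MISS  vc=[]
1: 0x199 (blk 25, set 1) → L1-HIT  vc=[]
2: 0x19c (blk 25, set 1) → L1-HIT  vc=[]
3: 0x198 (blk 25, set 1) → L1-HIT  vc=[]
4: 0x99 (blk 9, set 1) → MISS  vc=[25]
5: 0x192 (blk 25, set 1) → VC-HIT  vc=[9]
6: 0x197 (blk 25, set 1) → L1-HIT  vc=[9]
7: 0x19f (blk 25, set 1) → L1-HIT  vc=[9]
8: 0x56 (blk 5, set 1) → MISS  vc=[9, 25]
9: 0x97 (blk 9, set 1) → VC-HIT  vc=[5, 25]
10: 0x51 (blk 5, set 1) → VC-HIT  vc=[9, 25]

OUTCOME = L1-HIT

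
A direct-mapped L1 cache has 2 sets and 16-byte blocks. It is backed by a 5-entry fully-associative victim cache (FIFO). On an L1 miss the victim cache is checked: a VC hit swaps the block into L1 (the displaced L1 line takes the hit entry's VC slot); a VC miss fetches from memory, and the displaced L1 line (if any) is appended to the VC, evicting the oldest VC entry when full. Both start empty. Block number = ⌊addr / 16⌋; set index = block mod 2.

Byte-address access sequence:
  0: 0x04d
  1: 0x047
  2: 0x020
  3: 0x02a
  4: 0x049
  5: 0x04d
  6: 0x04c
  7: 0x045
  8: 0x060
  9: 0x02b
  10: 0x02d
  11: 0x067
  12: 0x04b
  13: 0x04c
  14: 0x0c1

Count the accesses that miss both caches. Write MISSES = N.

#0 0x4d→b4/s0 MISS; vc=[]
#1 0x47→b4/s0 L1-HIT; vc=[]
#2 0x20→b2/s0 MISS; vc=[4]
#3 0x2a→b2/s0 L1-HIT; vc=[4]
#4 0x49→b4/s0 VC-HIT; vc=[2]
#5 0x4d→b4/s0 L1-HIT; vc=[2]
#6 0x4c→b4/s0 L1-HIT; vc=[2]
#7 0x45→b4/s0 L1-HIT; vc=[2]
#8 0x60→b6/s0 MISS; vc=[2,4]
#9 0x2b→b2/s0 VC-HIT; vc=[6,4]
#10 0x2d→b2/s0 L1-HIT; vc=[6,4]
#11 0x67→b6/s0 VC-HIT; vc=[2,4]
#12 0x4b→b4/s0 VC-HIT; vc=[2,6]
#13 0x4c→b4/s0 L1-HIT; vc=[2,6]
#14 0xc1→b12/s0 MISS; vc=[2,6,4]

MISSES = 4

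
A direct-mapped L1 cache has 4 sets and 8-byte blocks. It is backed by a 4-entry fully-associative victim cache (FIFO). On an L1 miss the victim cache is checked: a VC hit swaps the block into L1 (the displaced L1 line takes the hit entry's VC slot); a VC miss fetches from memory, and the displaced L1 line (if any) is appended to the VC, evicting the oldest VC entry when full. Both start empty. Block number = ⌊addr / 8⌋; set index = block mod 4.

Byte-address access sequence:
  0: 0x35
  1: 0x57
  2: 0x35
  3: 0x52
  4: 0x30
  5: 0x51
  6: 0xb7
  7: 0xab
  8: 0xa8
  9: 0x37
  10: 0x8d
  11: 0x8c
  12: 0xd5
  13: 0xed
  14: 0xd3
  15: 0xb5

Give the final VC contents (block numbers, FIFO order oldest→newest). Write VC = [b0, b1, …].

#0 0x35→b6/s2 MISS; vc=[]
#1 0x57→b10/s2 MISS; vc=[6]
#2 0x35→b6/s2 VC-HIT; vc=[10]
#3 0x52→b10/s2 VC-HIT; vc=[6]
#4 0x30→b6/s2 VC-HIT; vc=[10]
#5 0x51→b10/s2 VC-HIT; vc=[6]
#6 0xb7→b22/s2 MISS; vc=[6,10]
#7 0xab→b21/s1 MISS; vc=[6,10]
#8 0xa8→b21/s1 L1-HIT; vc=[6,10]
#9 0x37→b6/s2 VC-HIT; vc=[22,10]
#10 0x8d→b17/s1 MISS; vc=[22,10,21]
#11 0x8c→b17/s1 L1-HIT; vc=[22,10,21]
#12 0xd5→b26/s2 MISS; vc=[22,10,21,6]
#13 0xed→b29/s1 MISS; vc=[10,21,6,17]
#14 0xd3→b26/s2 L1-HIT; vc=[10,21,6,17]
#15 0xb5→b22/s2 MISS; vc=[21,6,17,26]

VC = [21, 6, 17, 26]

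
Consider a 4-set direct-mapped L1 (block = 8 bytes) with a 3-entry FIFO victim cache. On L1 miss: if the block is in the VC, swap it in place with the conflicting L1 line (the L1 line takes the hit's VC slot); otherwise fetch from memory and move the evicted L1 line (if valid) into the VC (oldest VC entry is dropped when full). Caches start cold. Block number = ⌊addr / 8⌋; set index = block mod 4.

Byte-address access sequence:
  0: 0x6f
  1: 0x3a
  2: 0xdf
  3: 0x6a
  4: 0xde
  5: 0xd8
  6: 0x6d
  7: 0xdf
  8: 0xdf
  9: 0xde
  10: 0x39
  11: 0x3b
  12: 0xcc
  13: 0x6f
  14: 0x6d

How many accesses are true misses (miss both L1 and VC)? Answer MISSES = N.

#0 0x6f→b13/s1 MISS; vc=[]
#1 0x3a→b7/s3 MISS; vc=[]
#2 0xdf→b27/s3 MISS; vc=[7]
#3 0x6a→b13/s1 L1-HIT; vc=[7]
#4 0xde→b27/s3 L1-HIT; vc=[7]
#5 0xd8→b27/s3 L1-HIT; vc=[7]
#6 0x6d→b13/s1 L1-HIT; vc=[7]
#7 0xdf→b27/s3 L1-HIT; vc=[7]
#8 0xdf→b27/s3 L1-HIT; vc=[7]
#9 0xde→b27/s3 L1-HIT; vc=[7]
#10 0x39→b7/s3 VC-HIT; vc=[27]
#11 0x3b→b7/s3 L1-HIT; vc=[27]
#12 0xcc→b25/s1 MISS; vc=[27,13]
#13 0x6f→b13/s1 VC-HIT; vc=[27,25]
#14 0x6d→b13/s1 L1-HIT; vc=[27,25]

MISSES = 4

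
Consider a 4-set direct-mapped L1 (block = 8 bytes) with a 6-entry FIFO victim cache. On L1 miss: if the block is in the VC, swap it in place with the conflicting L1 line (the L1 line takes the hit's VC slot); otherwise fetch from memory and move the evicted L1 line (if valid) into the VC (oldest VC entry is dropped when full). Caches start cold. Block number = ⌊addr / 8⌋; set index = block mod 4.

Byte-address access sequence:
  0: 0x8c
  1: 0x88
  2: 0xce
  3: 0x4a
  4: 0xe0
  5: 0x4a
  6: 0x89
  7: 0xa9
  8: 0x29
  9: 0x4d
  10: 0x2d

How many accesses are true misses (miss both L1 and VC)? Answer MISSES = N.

MISSES = 6

0: 0x8c (blk 17, set 1) → MISS  vc=[]
1: 0x88 (blk 17, set 1) → L1-HIT  vc=[]
2: 0xce (blk 25, set 1) → MISS  vc=[17]
3: 0x4a (blk 9, set 1) → MISS  vc=[17, 25]
4: 0xe0 (blk 28, set 0) → MISS  vc=[17, 25]
5: 0x4a (blk 9, set 1) → L1-HIT  vc=[17, 25]
6: 0x89 (blk 17, set 1) → VC-HIT  vc=[9, 25]
7: 0xa9 (blk 21, set 1) → MISS  vc=[9, 25, 17]
8: 0x29 (blk 5, set 1) → MISS  vc=[9, 25, 17, 21]
9: 0x4d (blk 9, set 1) → VC-HIT  vc=[5, 25, 17, 21]
10: 0x2d (blk 5, set 1) → VC-HIT  vc=[9, 25, 17, 21]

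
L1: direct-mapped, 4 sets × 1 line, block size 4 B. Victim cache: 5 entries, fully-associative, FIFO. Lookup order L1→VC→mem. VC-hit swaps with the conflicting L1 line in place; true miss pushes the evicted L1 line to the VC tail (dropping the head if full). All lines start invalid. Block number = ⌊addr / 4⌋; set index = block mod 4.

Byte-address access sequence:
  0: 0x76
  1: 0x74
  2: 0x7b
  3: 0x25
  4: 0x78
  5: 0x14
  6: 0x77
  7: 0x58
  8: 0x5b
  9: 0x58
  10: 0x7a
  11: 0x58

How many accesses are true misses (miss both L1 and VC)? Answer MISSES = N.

MISSES = 5

  [0] addr=0x76 blk=29 s=1: MISS | VC []
  [1] addr=0x74 blk=29 s=1: L1-HIT | VC []
  [2] addr=0x7b blk=30 s=2: MISS | VC []
  [3] addr=0x25 blk=9 s=1: MISS | VC [29]
  [4] addr=0x78 blk=30 s=2: L1-HIT | VC [29]
  [5] addr=0x14 blk=5 s=1: MISS | VC [29, 9]
  [6] addr=0x77 blk=29 s=1: VC-HIT | VC [5, 9]
  [7] addr=0x58 blk=22 s=2: MISS | VC [5, 9, 30]
  [8] addr=0x5b blk=22 s=2: L1-HIT | VC [5, 9, 30]
  [9] addr=0x58 blk=22 s=2: L1-HIT | VC [5, 9, 30]
  [10] addr=0x7a blk=30 s=2: VC-HIT | VC [5, 9, 22]
  [11] addr=0x58 blk=22 s=2: VC-HIT | VC [5, 9, 30]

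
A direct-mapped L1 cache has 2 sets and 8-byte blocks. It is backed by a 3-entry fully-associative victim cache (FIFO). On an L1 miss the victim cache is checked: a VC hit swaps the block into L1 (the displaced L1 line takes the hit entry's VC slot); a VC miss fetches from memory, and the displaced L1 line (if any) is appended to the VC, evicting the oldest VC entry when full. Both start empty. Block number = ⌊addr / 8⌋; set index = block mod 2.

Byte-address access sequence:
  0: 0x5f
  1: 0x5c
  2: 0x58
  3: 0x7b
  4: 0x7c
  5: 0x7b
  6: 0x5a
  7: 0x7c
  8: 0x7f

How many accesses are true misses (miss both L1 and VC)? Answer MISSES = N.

  [0] addr=0x5f blk=11 s=1: MISS | VC []
  [1] addr=0x5c blk=11 s=1: L1-HIT | VC []
  [2] addr=0x58 blk=11 s=1: L1-HIT | VC []
  [3] addr=0x7b blk=15 s=1: MISS | VC [11]
  [4] addr=0x7c blk=15 s=1: L1-HIT | VC [11]
  [5] addr=0x7b blk=15 s=1: L1-HIT | VC [11]
  [6] addr=0x5a blk=11 s=1: VC-HIT | VC [15]
  [7] addr=0x7c blk=15 s=1: VC-HIT | VC [11]
  [8] addr=0x7f blk=15 s=1: L1-HIT | VC [11]

MISSES = 2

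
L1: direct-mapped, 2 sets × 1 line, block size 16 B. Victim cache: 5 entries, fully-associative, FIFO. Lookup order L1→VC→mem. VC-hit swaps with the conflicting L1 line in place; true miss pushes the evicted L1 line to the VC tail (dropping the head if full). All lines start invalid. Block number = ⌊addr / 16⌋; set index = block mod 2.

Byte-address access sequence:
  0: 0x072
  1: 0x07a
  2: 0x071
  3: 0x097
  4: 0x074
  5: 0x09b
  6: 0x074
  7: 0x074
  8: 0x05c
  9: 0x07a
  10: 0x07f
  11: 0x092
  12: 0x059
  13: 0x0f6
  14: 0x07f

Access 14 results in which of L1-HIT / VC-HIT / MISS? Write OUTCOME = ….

OUTCOME = VC-HIT

0: 0x72 (blk 7, set 1) → MISS  vc=[]
1: 0x7a (blk 7, set 1) → L1-HIT  vc=[]
2: 0x71 (blk 7, set 1) → L1-HIT  vc=[]
3: 0x97 (blk 9, set 1) → MISS  vc=[7]
4: 0x74 (blk 7, set 1) → VC-HIT  vc=[9]
5: 0x9b (blk 9, set 1) → VC-HIT  vc=[7]
6: 0x74 (blk 7, set 1) → VC-HIT  vc=[9]
7: 0x74 (blk 7, set 1) → L1-HIT  vc=[9]
8: 0x5c (blk 5, set 1) → MISS  vc=[9, 7]
9: 0x7a (blk 7, set 1) → VC-HIT  vc=[9, 5]
10: 0x7f (blk 7, set 1) → L1-HIT  vc=[9, 5]
11: 0x92 (blk 9, set 1) → VC-HIT  vc=[7, 5]
12: 0x59 (blk 5, set 1) → VC-HIT  vc=[7, 9]
13: 0xf6 (blk 15, set 1) → MISS  vc=[7, 9, 5]
14: 0x7f (blk 7, set 1) → VC-HIT  vc=[15, 9, 5]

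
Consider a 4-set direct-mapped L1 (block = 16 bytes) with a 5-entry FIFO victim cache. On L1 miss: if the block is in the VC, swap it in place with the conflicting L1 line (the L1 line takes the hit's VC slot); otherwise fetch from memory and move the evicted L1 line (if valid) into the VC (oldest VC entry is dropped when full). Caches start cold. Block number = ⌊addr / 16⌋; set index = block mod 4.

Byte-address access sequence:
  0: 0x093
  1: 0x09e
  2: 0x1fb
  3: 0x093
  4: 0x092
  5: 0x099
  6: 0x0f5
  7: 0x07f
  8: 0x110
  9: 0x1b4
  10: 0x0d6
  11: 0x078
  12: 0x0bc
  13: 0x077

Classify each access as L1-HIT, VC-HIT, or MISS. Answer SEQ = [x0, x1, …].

#0 0x93→b9/s1 MISS; vc=[]
#1 0x9e→b9/s1 L1-HIT; vc=[]
#2 0x1fb→b31/s3 MISS; vc=[]
#3 0x93→b9/s1 L1-HIT; vc=[]
#4 0x92→b9/s1 L1-HIT; vc=[]
#5 0x99→b9/s1 L1-HIT; vc=[]
#6 0xf5→b15/s3 MISS; vc=[31]
#7 0x7f→b7/s3 MISS; vc=[31,15]
#8 0x110→b17/s1 MISS; vc=[31,15,9]
#9 0x1b4→b27/s3 MISS; vc=[31,15,9,7]
#10 0xd6→b13/s1 MISS; vc=[31,15,9,7,17]
#11 0x78→b7/s3 VC-HIT; vc=[31,15,9,27,17]
#12 0xbc→b11/s3 MISS; vc=[15,9,27,17,7]
#13 0x77→b7/s3 VC-HIT; vc=[15,9,27,17,11]

SEQ = [MISS, L1-HIT, MISS, L1-HIT, L1-HIT, L1-HIT, MISS, MISS, MISS, MISS, MISS, VC-HIT, MISS, VC-HIT]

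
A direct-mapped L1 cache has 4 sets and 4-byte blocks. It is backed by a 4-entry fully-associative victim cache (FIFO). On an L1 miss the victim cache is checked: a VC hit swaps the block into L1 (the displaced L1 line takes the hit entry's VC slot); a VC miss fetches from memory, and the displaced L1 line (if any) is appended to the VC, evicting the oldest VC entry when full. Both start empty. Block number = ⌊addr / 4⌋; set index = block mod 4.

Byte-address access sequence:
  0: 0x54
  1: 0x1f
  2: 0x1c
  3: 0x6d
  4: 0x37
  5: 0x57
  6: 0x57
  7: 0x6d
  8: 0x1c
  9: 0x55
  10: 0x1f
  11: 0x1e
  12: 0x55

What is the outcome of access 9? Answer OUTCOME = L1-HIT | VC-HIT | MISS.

OUTCOME = L1-HIT

  [0] addr=0x54 blk=21 s=1: MISS | VC []
  [1] addr=0x1f blk=7 s=3: MISS | VC []
  [2] addr=0x1c blk=7 s=3: L1-HIT | VC []
  [3] addr=0x6d blk=27 s=3: MISS | VC [7]
  [4] addr=0x37 blk=13 s=1: MISS | VC [7, 21]
  [5] addr=0x57 blk=21 s=1: VC-HIT | VC [7, 13]
  [6] addr=0x57 blk=21 s=1: L1-HIT | VC [7, 13]
  [7] addr=0x6d blk=27 s=3: L1-HIT | VC [7, 13]
  [8] addr=0x1c blk=7 s=3: VC-HIT | VC [27, 13]
  [9] addr=0x55 blk=21 s=1: L1-HIT | VC [27, 13]
  [10] addr=0x1f blk=7 s=3: L1-HIT | VC [27, 13]
  [11] addr=0x1e blk=7 s=3: L1-HIT | VC [27, 13]
  [12] addr=0x55 blk=21 s=1: L1-HIT | VC [27, 13]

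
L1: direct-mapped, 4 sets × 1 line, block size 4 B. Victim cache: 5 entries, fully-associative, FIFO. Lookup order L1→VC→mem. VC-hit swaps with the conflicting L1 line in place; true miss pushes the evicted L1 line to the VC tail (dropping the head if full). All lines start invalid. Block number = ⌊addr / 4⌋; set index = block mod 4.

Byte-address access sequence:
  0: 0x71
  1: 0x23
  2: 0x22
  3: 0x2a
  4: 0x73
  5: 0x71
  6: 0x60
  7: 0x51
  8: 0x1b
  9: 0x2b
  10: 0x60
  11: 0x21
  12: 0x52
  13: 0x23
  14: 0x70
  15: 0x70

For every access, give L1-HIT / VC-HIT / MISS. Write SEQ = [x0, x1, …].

#0 0x71→b28/s0 MISS; vc=[]
#1 0x23→b8/s0 MISS; vc=[28]
#2 0x22→b8/s0 L1-HIT; vc=[28]
#3 0x2a→b10/s2 MISS; vc=[28]
#4 0x73→b28/s0 VC-HIT; vc=[8]
#5 0x71→b28/s0 L1-HIT; vc=[8]
#6 0x60→b24/s0 MISS; vc=[8,28]
#7 0x51→b20/s0 MISS; vc=[8,28,24]
#8 0x1b→b6/s2 MISS; vc=[8,28,24,10]
#9 0x2b→b10/s2 VC-HIT; vc=[8,28,24,6]
#10 0x60→b24/s0 VC-HIT; vc=[8,28,20,6]
#11 0x21→b8/s0 VC-HIT; vc=[24,28,20,6]
#12 0x52→b20/s0 VC-HIT; vc=[24,28,8,6]
#13 0x23→b8/s0 VC-HIT; vc=[24,28,20,6]
#14 0x70→b28/s0 VC-HIT; vc=[24,8,20,6]
#15 0x70→b28/s0 L1-HIT; vc=[24,8,20,6]

SEQ = [MISS, MISS, L1-HIT, MISS, VC-HIT, L1-HIT, MISS, MISS, MISS, VC-HIT, VC-HIT, VC-HIT, VC-HIT, VC-HIT, VC-HIT, L1-HIT]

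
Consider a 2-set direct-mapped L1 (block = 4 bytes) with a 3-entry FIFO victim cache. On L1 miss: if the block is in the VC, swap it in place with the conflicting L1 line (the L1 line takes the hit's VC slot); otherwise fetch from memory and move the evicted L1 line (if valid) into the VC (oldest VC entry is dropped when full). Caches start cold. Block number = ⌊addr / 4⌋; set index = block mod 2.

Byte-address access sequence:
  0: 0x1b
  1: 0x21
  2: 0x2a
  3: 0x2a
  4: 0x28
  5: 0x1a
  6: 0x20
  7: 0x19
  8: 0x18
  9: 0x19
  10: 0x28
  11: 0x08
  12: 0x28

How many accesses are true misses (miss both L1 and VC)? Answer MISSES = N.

  [0] addr=0x1b blk=6 s=0: MISS | VC []
  [1] addr=0x21 blk=8 s=0: MISS | VC [6]
  [2] addr=0x2a blk=10 s=0: MISS | VC [6, 8]
  [3] addr=0x2a blk=10 s=0: L1-HIT | VC [6, 8]
  [4] addr=0x28 blk=10 s=0: L1-HIT | VC [6, 8]
  [5] addr=0x1a blk=6 s=0: VC-HIT | VC [10, 8]
  [6] addr=0x20 blk=8 s=0: VC-HIT | VC [10, 6]
  [7] addr=0x19 blk=6 s=0: VC-HIT | VC [10, 8]
  [8] addr=0x18 blk=6 s=0: L1-HIT | VC [10, 8]
  [9] addr=0x19 blk=6 s=0: L1-HIT | VC [10, 8]
  [10] addr=0x28 blk=10 s=0: VC-HIT | VC [6, 8]
  [11] addr=0x8 blk=2 s=0: MISS | VC [6, 8, 10]
  [12] addr=0x28 blk=10 s=0: VC-HIT | VC [6, 8, 2]

MISSES = 4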